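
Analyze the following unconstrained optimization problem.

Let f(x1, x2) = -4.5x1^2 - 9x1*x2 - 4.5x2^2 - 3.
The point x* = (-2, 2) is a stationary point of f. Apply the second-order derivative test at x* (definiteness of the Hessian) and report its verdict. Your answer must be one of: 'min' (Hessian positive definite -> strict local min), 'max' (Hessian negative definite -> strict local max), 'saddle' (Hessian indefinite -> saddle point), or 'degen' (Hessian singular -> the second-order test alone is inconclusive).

Compute the Hessian H = grad^2 f:
  H = [[-9, -9], [-9, -9]]
Verify stationarity: grad f(x*) = H x* + g = (0, 0).
Eigenvalues of H: -18, 0.
H has a zero eigenvalue (singular; negative semidefinite but not definite), so H is neither positive definite, negative definite, nor indefinite. The second-order test alone is inconclusive -> degen.
(Indeed, f is constant along the null direction of H through x*, so x* is not a strict local extremum.)

degen


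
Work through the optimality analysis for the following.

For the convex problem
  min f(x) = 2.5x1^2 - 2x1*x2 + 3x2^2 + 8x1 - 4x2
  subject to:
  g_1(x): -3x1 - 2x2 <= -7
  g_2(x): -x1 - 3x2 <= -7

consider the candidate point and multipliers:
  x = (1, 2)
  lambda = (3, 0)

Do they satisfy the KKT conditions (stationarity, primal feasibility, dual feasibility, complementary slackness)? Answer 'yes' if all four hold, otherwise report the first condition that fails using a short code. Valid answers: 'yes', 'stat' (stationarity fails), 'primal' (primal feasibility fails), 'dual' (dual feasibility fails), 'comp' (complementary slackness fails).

Gradient of f: grad f(x) = Q x + c = (9, 6)
Constraint values g_i(x) = a_i^T x - b_i:
  g_1((1, 2)) = 0
  g_2((1, 2)) = 0
Stationarity residual: grad f(x) + sum_i lambda_i a_i = (0, 0)
  -> stationarity OK
Primal feasibility (all g_i <= 0): OK
Dual feasibility (all lambda_i >= 0): OK
Complementary slackness (lambda_i * g_i(x) = 0 for all i): OK

Verdict: yes, KKT holds.

yes


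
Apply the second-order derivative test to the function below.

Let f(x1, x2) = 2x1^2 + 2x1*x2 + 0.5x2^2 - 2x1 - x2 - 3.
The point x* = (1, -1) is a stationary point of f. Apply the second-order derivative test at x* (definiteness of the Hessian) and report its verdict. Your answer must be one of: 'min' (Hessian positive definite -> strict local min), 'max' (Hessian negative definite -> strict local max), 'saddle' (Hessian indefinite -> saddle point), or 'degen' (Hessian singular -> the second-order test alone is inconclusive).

Compute the Hessian H = grad^2 f:
  H = [[4, 2], [2, 1]]
Verify stationarity: grad f(x*) = H x* + g = (0, 0).
Eigenvalues of H: 0, 5.
H has a zero eigenvalue (singular; positive semidefinite but not definite), so H is neither positive definite, negative definite, nor indefinite. The second-order test alone is inconclusive -> degen.
(Indeed, f is constant along the null direction of H through x*, so x* is not a strict local extremum.)

degen


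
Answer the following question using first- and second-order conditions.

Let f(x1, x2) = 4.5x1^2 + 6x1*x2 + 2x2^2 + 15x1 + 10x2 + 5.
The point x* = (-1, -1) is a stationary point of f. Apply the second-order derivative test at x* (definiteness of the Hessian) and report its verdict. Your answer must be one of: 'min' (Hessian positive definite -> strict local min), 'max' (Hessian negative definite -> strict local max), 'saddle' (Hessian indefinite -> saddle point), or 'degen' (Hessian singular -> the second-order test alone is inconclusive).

Compute the Hessian H = grad^2 f:
  H = [[9, 6], [6, 4]]
Verify stationarity: grad f(x*) = H x* + g = (0, 0).
Eigenvalues of H: 0, 13.
H has a zero eigenvalue (singular; positive semidefinite but not definite), so H is neither positive definite, negative definite, nor indefinite. The second-order test alone is inconclusive -> degen.
(Indeed, f is constant along the null direction of H through x*, so x* is not a strict local extremum.)

degen


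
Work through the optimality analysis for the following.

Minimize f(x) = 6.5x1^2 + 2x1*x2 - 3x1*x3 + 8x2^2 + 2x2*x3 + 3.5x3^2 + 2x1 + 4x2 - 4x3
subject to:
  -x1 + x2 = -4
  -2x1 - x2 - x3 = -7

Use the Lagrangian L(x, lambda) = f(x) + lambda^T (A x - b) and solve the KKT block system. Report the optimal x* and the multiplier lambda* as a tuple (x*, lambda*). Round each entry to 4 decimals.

Form the Lagrangian:
  L(x, lambda) = (1/2) x^T Q x + c^T x + lambda^T (A x - b)
Stationarity (grad_x L = 0): Q x + c + A^T lambda = 0.
Primal feasibility: A x = b.

This gives the KKT block system:
  [ Q   A^T ] [ x     ]   [-c ]
  [ A    0  ] [ lambda ] = [ b ]

Solving the linear system:
  x*      = (2.6667, -1.3333, 3)
  lambda* = (12.3333, 6.3333)
  f(x*)   = 40.8333

x* = (2.6667, -1.3333, 3), lambda* = (12.3333, 6.3333)


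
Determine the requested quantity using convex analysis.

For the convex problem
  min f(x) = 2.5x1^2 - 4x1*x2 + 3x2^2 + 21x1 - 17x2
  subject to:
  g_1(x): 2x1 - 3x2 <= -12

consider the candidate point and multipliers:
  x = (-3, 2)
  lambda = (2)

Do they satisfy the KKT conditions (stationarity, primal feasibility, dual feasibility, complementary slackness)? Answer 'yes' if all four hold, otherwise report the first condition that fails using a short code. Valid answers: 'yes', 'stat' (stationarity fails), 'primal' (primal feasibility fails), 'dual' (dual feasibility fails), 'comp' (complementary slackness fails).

Gradient of f: grad f(x) = Q x + c = (-2, 7)
Constraint values g_i(x) = a_i^T x - b_i:
  g_1((-3, 2)) = 0
Stationarity residual: grad f(x) + sum_i lambda_i a_i = (2, 1)
  -> stationarity FAILS
Primal feasibility (all g_i <= 0): OK
Dual feasibility (all lambda_i >= 0): OK
Complementary slackness (lambda_i * g_i(x) = 0 for all i): OK

Verdict: the first failing condition is stationarity -> stat.

stat


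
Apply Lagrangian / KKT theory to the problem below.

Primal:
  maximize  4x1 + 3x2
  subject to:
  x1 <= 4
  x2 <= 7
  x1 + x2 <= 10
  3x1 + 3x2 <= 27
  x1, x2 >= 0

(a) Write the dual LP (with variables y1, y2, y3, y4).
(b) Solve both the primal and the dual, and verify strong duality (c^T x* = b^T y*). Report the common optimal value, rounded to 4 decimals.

The standard primal-dual pair for 'max c^T x s.t. A x <= b, x >= 0' is:
  Dual:  min b^T y  s.t.  A^T y >= c,  y >= 0.

So the dual LP is:
  minimize  4y1 + 7y2 + 10y3 + 27y4
  subject to:
    y1 + y3 + 3y4 >= 4
    y2 + y3 + 3y4 >= 3
    y1, y2, y3, y4 >= 0

Solving the primal: x* = (4, 5).
  primal value c^T x* = 31.
Solving the dual: y* = (1, 0, 0, 1).
  dual value b^T y* = 31.
Strong duality: c^T x* = b^T y*. Confirmed.

31


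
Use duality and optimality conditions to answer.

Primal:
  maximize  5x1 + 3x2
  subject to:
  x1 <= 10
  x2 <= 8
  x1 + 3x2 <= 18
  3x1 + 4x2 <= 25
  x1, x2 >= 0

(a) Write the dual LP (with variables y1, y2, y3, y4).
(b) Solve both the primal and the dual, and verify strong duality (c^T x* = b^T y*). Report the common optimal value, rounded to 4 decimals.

The standard primal-dual pair for 'max c^T x s.t. A x <= b, x >= 0' is:
  Dual:  min b^T y  s.t.  A^T y >= c,  y >= 0.

So the dual LP is:
  minimize  10y1 + 8y2 + 18y3 + 25y4
  subject to:
    y1 + y3 + 3y4 >= 5
    y2 + 3y3 + 4y4 >= 3
    y1, y2, y3, y4 >= 0

Solving the primal: x* = (8.3333, 0).
  primal value c^T x* = 41.6667.
Solving the dual: y* = (0, 0, 0, 1.6667).
  dual value b^T y* = 41.6667.
Strong duality: c^T x* = b^T y*. Confirmed.

41.6667


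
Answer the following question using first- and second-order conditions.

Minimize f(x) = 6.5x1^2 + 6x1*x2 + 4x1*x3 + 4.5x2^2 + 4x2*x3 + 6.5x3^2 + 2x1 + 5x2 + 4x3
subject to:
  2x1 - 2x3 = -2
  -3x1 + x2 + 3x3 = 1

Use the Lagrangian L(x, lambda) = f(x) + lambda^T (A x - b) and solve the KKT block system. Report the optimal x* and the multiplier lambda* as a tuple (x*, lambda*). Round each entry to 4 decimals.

Form the Lagrangian:
  L(x, lambda) = (1/2) x^T Q x + c^T x + lambda^T (A x - b)
Stationarity (grad_x L = 0): Q x + c + A^T lambda = 0.
Primal feasibility: A x = b.

This gives the KKT block system:
  [ Q   A^T ] [ x     ]   [-c ]
  [ A    0  ] [ lambda ] = [ b ]

Solving the linear system:
  x*      = (-0.0882, -2, 0.9118)
  lambda* = (18.5735, 9.8824)
  f(x*)   = 10.3676

x* = (-0.0882, -2, 0.9118), lambda* = (18.5735, 9.8824)


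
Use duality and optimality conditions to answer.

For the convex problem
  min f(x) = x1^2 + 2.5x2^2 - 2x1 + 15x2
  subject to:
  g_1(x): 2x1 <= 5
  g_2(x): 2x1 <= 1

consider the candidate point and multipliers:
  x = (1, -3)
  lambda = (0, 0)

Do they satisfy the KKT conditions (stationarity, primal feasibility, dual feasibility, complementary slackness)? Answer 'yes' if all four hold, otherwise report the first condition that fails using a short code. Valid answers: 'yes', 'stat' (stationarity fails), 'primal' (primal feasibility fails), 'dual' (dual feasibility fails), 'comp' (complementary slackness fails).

Gradient of f: grad f(x) = Q x + c = (0, 0)
Constraint values g_i(x) = a_i^T x - b_i:
  g_1((1, -3)) = -3
  g_2((1, -3)) = 1
Stationarity residual: grad f(x) + sum_i lambda_i a_i = (0, 0)
  -> stationarity OK
Primal feasibility (all g_i <= 0): FAILS
Dual feasibility (all lambda_i >= 0): OK
Complementary slackness (lambda_i * g_i(x) = 0 for all i): OK

Verdict: the first failing condition is primal_feasibility -> primal.

primal


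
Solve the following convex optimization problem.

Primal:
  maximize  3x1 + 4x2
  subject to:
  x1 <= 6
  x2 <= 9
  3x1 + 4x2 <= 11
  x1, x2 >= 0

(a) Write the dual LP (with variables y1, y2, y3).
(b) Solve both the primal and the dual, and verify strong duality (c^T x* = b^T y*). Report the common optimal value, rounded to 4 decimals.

The standard primal-dual pair for 'max c^T x s.t. A x <= b, x >= 0' is:
  Dual:  min b^T y  s.t.  A^T y >= c,  y >= 0.

So the dual LP is:
  minimize  6y1 + 9y2 + 11y3
  subject to:
    y1 + 3y3 >= 3
    y2 + 4y3 >= 4
    y1, y2, y3 >= 0

Solving the primal: x* = (3.6667, 0).
  primal value c^T x* = 11.
Solving the dual: y* = (0, 0, 1).
  dual value b^T y* = 11.
Strong duality: c^T x* = b^T y*. Confirmed.

11


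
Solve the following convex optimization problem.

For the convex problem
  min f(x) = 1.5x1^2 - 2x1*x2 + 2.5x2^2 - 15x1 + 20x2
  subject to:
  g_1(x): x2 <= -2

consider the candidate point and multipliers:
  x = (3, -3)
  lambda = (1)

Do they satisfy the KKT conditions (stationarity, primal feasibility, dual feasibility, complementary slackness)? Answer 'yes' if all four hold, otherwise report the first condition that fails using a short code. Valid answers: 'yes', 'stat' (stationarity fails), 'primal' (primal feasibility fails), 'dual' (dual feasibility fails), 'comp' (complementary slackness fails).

Gradient of f: grad f(x) = Q x + c = (0, -1)
Constraint values g_i(x) = a_i^T x - b_i:
  g_1((3, -3)) = -1
Stationarity residual: grad f(x) + sum_i lambda_i a_i = (0, 0)
  -> stationarity OK
Primal feasibility (all g_i <= 0): OK
Dual feasibility (all lambda_i >= 0): OK
Complementary slackness (lambda_i * g_i(x) = 0 for all i): FAILS

Verdict: the first failing condition is complementary_slackness -> comp.

comp


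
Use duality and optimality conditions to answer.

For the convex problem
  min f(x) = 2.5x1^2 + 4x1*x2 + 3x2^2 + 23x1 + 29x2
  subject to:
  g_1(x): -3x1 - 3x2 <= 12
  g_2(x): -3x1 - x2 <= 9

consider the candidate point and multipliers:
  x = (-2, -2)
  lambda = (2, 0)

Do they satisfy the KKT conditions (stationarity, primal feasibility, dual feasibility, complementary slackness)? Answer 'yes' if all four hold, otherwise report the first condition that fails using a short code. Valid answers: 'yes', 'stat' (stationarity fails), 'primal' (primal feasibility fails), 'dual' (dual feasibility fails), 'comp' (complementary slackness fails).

Gradient of f: grad f(x) = Q x + c = (5, 9)
Constraint values g_i(x) = a_i^T x - b_i:
  g_1((-2, -2)) = 0
  g_2((-2, -2)) = -1
Stationarity residual: grad f(x) + sum_i lambda_i a_i = (-1, 3)
  -> stationarity FAILS
Primal feasibility (all g_i <= 0): OK
Dual feasibility (all lambda_i >= 0): OK
Complementary slackness (lambda_i * g_i(x) = 0 for all i): OK

Verdict: the first failing condition is stationarity -> stat.

stat


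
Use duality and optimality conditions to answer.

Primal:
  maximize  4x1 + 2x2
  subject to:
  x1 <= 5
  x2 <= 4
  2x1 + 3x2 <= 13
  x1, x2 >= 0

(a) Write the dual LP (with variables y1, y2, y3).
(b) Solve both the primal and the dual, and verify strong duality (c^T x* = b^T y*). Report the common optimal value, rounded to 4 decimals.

The standard primal-dual pair for 'max c^T x s.t. A x <= b, x >= 0' is:
  Dual:  min b^T y  s.t.  A^T y >= c,  y >= 0.

So the dual LP is:
  minimize  5y1 + 4y2 + 13y3
  subject to:
    y1 + 2y3 >= 4
    y2 + 3y3 >= 2
    y1, y2, y3 >= 0

Solving the primal: x* = (5, 1).
  primal value c^T x* = 22.
Solving the dual: y* = (2.6667, 0, 0.6667).
  dual value b^T y* = 22.
Strong duality: c^T x* = b^T y*. Confirmed.

22


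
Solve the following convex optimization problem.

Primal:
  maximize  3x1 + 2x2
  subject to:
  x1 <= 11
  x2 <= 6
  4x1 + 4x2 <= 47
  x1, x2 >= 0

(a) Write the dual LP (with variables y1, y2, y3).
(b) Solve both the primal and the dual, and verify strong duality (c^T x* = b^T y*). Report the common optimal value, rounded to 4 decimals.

The standard primal-dual pair for 'max c^T x s.t. A x <= b, x >= 0' is:
  Dual:  min b^T y  s.t.  A^T y >= c,  y >= 0.

So the dual LP is:
  minimize  11y1 + 6y2 + 47y3
  subject to:
    y1 + 4y3 >= 3
    y2 + 4y3 >= 2
    y1, y2, y3 >= 0

Solving the primal: x* = (11, 0.75).
  primal value c^T x* = 34.5.
Solving the dual: y* = (1, 0, 0.5).
  dual value b^T y* = 34.5.
Strong duality: c^T x* = b^T y*. Confirmed.

34.5


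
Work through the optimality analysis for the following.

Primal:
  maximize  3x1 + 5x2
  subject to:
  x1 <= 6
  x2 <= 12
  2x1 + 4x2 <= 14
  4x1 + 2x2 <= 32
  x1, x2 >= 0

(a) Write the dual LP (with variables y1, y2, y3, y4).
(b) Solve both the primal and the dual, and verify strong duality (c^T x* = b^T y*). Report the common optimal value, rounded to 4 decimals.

The standard primal-dual pair for 'max c^T x s.t. A x <= b, x >= 0' is:
  Dual:  min b^T y  s.t.  A^T y >= c,  y >= 0.

So the dual LP is:
  minimize  6y1 + 12y2 + 14y3 + 32y4
  subject to:
    y1 + 2y3 + 4y4 >= 3
    y2 + 4y3 + 2y4 >= 5
    y1, y2, y3, y4 >= 0

Solving the primal: x* = (6, 0.5).
  primal value c^T x* = 20.5.
Solving the dual: y* = (0.5, 0, 1.25, 0).
  dual value b^T y* = 20.5.
Strong duality: c^T x* = b^T y*. Confirmed.

20.5


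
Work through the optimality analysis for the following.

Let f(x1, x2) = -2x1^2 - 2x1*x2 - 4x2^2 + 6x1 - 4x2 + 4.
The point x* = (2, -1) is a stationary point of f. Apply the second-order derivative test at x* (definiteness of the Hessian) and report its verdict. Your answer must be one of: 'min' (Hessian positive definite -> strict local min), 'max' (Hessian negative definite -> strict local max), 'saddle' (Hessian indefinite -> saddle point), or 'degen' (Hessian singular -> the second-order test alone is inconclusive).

Compute the Hessian H = grad^2 f:
  H = [[-4, -2], [-2, -8]]
Verify stationarity: grad f(x*) = H x* + g = (0, 0).
Eigenvalues of H: -8.8284, -3.1716.
Both eigenvalues < 0, so H is negative definite -> x* is a strict local max.

max


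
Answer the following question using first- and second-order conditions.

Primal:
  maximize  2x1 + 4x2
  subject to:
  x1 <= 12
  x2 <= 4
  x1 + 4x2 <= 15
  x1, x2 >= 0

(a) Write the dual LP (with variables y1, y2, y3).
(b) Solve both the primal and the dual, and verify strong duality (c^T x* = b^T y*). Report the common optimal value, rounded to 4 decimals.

The standard primal-dual pair for 'max c^T x s.t. A x <= b, x >= 0' is:
  Dual:  min b^T y  s.t.  A^T y >= c,  y >= 0.

So the dual LP is:
  minimize  12y1 + 4y2 + 15y3
  subject to:
    y1 + y3 >= 2
    y2 + 4y3 >= 4
    y1, y2, y3 >= 0

Solving the primal: x* = (12, 0.75).
  primal value c^T x* = 27.
Solving the dual: y* = (1, 0, 1).
  dual value b^T y* = 27.
Strong duality: c^T x* = b^T y*. Confirmed.

27


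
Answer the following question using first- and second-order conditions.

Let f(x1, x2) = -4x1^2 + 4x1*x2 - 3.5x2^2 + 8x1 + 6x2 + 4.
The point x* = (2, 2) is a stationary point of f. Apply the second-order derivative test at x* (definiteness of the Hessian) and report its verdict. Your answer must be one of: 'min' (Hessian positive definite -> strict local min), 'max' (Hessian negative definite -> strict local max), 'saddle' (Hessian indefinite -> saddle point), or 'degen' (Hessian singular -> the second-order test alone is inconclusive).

Compute the Hessian H = grad^2 f:
  H = [[-8, 4], [4, -7]]
Verify stationarity: grad f(x*) = H x* + g = (0, 0).
Eigenvalues of H: -11.5311, -3.4689.
Both eigenvalues < 0, so H is negative definite -> x* is a strict local max.

max


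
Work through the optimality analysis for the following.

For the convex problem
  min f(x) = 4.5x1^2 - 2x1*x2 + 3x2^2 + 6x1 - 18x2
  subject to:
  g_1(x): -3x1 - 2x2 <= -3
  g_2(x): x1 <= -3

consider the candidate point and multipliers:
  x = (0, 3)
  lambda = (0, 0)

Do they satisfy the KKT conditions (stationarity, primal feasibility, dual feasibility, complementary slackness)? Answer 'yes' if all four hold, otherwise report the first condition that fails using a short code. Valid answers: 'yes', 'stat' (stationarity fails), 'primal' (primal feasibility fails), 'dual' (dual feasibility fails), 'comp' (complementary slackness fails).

Gradient of f: grad f(x) = Q x + c = (0, 0)
Constraint values g_i(x) = a_i^T x - b_i:
  g_1((0, 3)) = -3
  g_2((0, 3)) = 3
Stationarity residual: grad f(x) + sum_i lambda_i a_i = (0, 0)
  -> stationarity OK
Primal feasibility (all g_i <= 0): FAILS
Dual feasibility (all lambda_i >= 0): OK
Complementary slackness (lambda_i * g_i(x) = 0 for all i): OK

Verdict: the first failing condition is primal_feasibility -> primal.

primal


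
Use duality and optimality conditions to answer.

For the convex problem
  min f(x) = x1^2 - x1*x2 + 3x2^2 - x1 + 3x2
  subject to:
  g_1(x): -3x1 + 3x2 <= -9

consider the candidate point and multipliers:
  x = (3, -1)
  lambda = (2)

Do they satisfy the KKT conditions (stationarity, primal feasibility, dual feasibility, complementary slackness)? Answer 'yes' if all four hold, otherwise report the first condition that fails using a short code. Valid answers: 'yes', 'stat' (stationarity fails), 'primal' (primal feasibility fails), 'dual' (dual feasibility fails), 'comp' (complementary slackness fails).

Gradient of f: grad f(x) = Q x + c = (6, -6)
Constraint values g_i(x) = a_i^T x - b_i:
  g_1((3, -1)) = -3
Stationarity residual: grad f(x) + sum_i lambda_i a_i = (0, 0)
  -> stationarity OK
Primal feasibility (all g_i <= 0): OK
Dual feasibility (all lambda_i >= 0): OK
Complementary slackness (lambda_i * g_i(x) = 0 for all i): FAILS

Verdict: the first failing condition is complementary_slackness -> comp.

comp


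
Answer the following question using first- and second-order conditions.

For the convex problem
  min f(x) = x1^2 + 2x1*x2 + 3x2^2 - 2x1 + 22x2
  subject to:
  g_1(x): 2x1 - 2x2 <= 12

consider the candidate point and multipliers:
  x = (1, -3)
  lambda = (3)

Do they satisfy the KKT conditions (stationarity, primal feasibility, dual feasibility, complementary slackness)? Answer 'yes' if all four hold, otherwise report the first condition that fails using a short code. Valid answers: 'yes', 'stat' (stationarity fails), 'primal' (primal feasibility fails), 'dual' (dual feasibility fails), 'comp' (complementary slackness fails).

Gradient of f: grad f(x) = Q x + c = (-6, 6)
Constraint values g_i(x) = a_i^T x - b_i:
  g_1((1, -3)) = -4
Stationarity residual: grad f(x) + sum_i lambda_i a_i = (0, 0)
  -> stationarity OK
Primal feasibility (all g_i <= 0): OK
Dual feasibility (all lambda_i >= 0): OK
Complementary slackness (lambda_i * g_i(x) = 0 for all i): FAILS

Verdict: the first failing condition is complementary_slackness -> comp.

comp


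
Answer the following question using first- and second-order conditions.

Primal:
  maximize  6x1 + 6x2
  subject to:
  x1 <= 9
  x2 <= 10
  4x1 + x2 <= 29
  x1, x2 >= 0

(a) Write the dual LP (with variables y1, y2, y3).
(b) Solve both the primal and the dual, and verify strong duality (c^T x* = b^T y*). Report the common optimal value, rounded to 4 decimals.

The standard primal-dual pair for 'max c^T x s.t. A x <= b, x >= 0' is:
  Dual:  min b^T y  s.t.  A^T y >= c,  y >= 0.

So the dual LP is:
  minimize  9y1 + 10y2 + 29y3
  subject to:
    y1 + 4y3 >= 6
    y2 + y3 >= 6
    y1, y2, y3 >= 0

Solving the primal: x* = (4.75, 10).
  primal value c^T x* = 88.5.
Solving the dual: y* = (0, 4.5, 1.5).
  dual value b^T y* = 88.5.
Strong duality: c^T x* = b^T y*. Confirmed.

88.5


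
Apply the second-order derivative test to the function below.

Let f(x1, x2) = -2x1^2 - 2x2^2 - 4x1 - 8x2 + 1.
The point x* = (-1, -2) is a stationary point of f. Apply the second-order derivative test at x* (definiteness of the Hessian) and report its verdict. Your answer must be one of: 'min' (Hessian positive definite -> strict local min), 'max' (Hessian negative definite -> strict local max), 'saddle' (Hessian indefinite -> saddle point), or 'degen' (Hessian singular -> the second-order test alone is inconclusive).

Compute the Hessian H = grad^2 f:
  H = [[-4, 0], [0, -4]]
Verify stationarity: grad f(x*) = H x* + g = (0, 0).
Eigenvalues of H: -4, -4.
Both eigenvalues < 0, so H is negative definite -> x* is a strict local max.

max


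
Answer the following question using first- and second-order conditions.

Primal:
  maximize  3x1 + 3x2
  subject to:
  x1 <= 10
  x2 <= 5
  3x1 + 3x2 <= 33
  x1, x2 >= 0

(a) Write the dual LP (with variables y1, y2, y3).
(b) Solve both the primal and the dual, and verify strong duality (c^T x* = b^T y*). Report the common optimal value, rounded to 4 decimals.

The standard primal-dual pair for 'max c^T x s.t. A x <= b, x >= 0' is:
  Dual:  min b^T y  s.t.  A^T y >= c,  y >= 0.

So the dual LP is:
  minimize  10y1 + 5y2 + 33y3
  subject to:
    y1 + 3y3 >= 3
    y2 + 3y3 >= 3
    y1, y2, y3 >= 0

Solving the primal: x* = (6, 5).
  primal value c^T x* = 33.
Solving the dual: y* = (0, 0, 1).
  dual value b^T y* = 33.
Strong duality: c^T x* = b^T y*. Confirmed.

33


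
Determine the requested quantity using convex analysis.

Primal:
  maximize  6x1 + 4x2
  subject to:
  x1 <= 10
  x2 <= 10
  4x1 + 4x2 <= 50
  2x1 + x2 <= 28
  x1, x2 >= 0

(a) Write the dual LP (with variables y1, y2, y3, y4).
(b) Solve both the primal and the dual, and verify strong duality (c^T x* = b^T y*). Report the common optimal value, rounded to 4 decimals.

The standard primal-dual pair for 'max c^T x s.t. A x <= b, x >= 0' is:
  Dual:  min b^T y  s.t.  A^T y >= c,  y >= 0.

So the dual LP is:
  minimize  10y1 + 10y2 + 50y3 + 28y4
  subject to:
    y1 + 4y3 + 2y4 >= 6
    y2 + 4y3 + y4 >= 4
    y1, y2, y3, y4 >= 0

Solving the primal: x* = (10, 2.5).
  primal value c^T x* = 70.
Solving the dual: y* = (2, 0, 1, 0).
  dual value b^T y* = 70.
Strong duality: c^T x* = b^T y*. Confirmed.

70


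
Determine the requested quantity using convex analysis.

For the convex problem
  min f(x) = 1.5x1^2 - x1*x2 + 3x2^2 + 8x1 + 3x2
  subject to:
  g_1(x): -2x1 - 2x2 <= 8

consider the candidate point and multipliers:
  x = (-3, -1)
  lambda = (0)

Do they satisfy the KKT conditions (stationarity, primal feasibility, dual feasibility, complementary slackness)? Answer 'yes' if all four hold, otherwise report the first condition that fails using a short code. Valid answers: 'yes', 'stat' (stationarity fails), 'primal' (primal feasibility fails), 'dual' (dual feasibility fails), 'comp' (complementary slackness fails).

Gradient of f: grad f(x) = Q x + c = (0, 0)
Constraint values g_i(x) = a_i^T x - b_i:
  g_1((-3, -1)) = 0
Stationarity residual: grad f(x) + sum_i lambda_i a_i = (0, 0)
  -> stationarity OK
Primal feasibility (all g_i <= 0): OK
Dual feasibility (all lambda_i >= 0): OK
Complementary slackness (lambda_i * g_i(x) = 0 for all i): OK

Verdict: yes, KKT holds.

yes


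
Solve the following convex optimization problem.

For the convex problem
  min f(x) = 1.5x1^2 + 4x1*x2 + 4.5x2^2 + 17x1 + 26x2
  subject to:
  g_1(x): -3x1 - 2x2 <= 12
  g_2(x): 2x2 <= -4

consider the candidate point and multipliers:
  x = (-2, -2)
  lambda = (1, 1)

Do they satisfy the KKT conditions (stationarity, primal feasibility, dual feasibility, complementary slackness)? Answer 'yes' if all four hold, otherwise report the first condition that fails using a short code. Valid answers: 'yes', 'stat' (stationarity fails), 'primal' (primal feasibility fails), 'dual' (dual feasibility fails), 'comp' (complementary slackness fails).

Gradient of f: grad f(x) = Q x + c = (3, 0)
Constraint values g_i(x) = a_i^T x - b_i:
  g_1((-2, -2)) = -2
  g_2((-2, -2)) = 0
Stationarity residual: grad f(x) + sum_i lambda_i a_i = (0, 0)
  -> stationarity OK
Primal feasibility (all g_i <= 0): OK
Dual feasibility (all lambda_i >= 0): OK
Complementary slackness (lambda_i * g_i(x) = 0 for all i): FAILS

Verdict: the first failing condition is complementary_slackness -> comp.

comp


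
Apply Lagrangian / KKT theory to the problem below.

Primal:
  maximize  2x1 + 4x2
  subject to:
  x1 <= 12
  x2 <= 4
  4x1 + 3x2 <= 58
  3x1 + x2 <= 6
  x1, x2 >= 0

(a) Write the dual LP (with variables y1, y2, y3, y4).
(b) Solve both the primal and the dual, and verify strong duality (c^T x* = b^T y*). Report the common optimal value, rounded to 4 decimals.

The standard primal-dual pair for 'max c^T x s.t. A x <= b, x >= 0' is:
  Dual:  min b^T y  s.t.  A^T y >= c,  y >= 0.

So the dual LP is:
  minimize  12y1 + 4y2 + 58y3 + 6y4
  subject to:
    y1 + 4y3 + 3y4 >= 2
    y2 + 3y3 + y4 >= 4
    y1, y2, y3, y4 >= 0

Solving the primal: x* = (0.6667, 4).
  primal value c^T x* = 17.3333.
Solving the dual: y* = (0, 3.3333, 0, 0.6667).
  dual value b^T y* = 17.3333.
Strong duality: c^T x* = b^T y*. Confirmed.

17.3333


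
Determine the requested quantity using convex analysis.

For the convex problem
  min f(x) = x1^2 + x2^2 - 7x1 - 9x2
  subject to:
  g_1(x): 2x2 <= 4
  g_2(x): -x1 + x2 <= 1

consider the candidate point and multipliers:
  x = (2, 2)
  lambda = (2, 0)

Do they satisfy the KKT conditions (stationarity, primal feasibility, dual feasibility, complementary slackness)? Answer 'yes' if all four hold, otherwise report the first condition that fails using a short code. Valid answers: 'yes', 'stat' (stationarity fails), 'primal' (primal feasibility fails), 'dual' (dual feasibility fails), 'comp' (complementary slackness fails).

Gradient of f: grad f(x) = Q x + c = (-3, -5)
Constraint values g_i(x) = a_i^T x - b_i:
  g_1((2, 2)) = 0
  g_2((2, 2)) = -1
Stationarity residual: grad f(x) + sum_i lambda_i a_i = (-3, -1)
  -> stationarity FAILS
Primal feasibility (all g_i <= 0): OK
Dual feasibility (all lambda_i >= 0): OK
Complementary slackness (lambda_i * g_i(x) = 0 for all i): OK

Verdict: the first failing condition is stationarity -> stat.

stat


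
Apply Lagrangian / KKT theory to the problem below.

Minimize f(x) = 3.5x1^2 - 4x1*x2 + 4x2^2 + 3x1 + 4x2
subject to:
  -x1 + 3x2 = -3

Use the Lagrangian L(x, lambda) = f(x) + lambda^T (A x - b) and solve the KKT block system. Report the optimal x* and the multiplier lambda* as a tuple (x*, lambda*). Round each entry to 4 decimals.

Form the Lagrangian:
  L(x, lambda) = (1/2) x^T Q x + c^T x + lambda^T (A x - b)
Stationarity (grad_x L = 0): Q x + c + A^T lambda = 0.
Primal feasibility: A x = b.

This gives the KKT block system:
  [ Q   A^T ] [ x     ]   [-c ]
  [ A    0  ] [ lambda ] = [ b ]

Solving the linear system:
  x*      = (-1.0851, -1.3617)
  lambda* = (0.8511)
  f(x*)   = -3.0745

x* = (-1.0851, -1.3617), lambda* = (0.8511)


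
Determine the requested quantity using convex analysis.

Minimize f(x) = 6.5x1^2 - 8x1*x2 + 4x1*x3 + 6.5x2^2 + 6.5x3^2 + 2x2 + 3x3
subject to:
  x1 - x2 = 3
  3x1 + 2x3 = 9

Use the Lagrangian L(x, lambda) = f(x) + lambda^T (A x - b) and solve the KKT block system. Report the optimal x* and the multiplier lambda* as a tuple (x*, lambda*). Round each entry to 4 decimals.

Form the Lagrangian:
  L(x, lambda) = (1/2) x^T Q x + c^T x + lambda^T (A x - b)
Stationarity (grad_x L = 0): Q x + c + A^T lambda = 0.
Primal feasibility: A x = b.

This gives the KKT block system:
  [ Q   A^T ] [ x     ]   [-c ]
  [ A    0  ] [ lambda ] = [ b ]

Solving the linear system:
  x*      = (3.2018, 0.2018, -0.3028)
  lambda* = (-20.9908, -5.9358)
  f(x*)   = 57.945

x* = (3.2018, 0.2018, -0.3028), lambda* = (-20.9908, -5.9358)


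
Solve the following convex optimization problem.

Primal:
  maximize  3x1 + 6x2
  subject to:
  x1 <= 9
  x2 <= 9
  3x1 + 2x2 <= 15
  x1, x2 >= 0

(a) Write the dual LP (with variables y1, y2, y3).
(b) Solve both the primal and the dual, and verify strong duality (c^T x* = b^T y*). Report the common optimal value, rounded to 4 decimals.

The standard primal-dual pair for 'max c^T x s.t. A x <= b, x >= 0' is:
  Dual:  min b^T y  s.t.  A^T y >= c,  y >= 0.

So the dual LP is:
  minimize  9y1 + 9y2 + 15y3
  subject to:
    y1 + 3y3 >= 3
    y2 + 2y3 >= 6
    y1, y2, y3 >= 0

Solving the primal: x* = (0, 7.5).
  primal value c^T x* = 45.
Solving the dual: y* = (0, 0, 3).
  dual value b^T y* = 45.
Strong duality: c^T x* = b^T y*. Confirmed.

45


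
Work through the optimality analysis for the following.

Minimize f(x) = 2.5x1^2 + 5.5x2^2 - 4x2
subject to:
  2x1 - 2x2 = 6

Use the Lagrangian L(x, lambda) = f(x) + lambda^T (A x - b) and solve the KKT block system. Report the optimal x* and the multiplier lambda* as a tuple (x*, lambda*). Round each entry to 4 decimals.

Form the Lagrangian:
  L(x, lambda) = (1/2) x^T Q x + c^T x + lambda^T (A x - b)
Stationarity (grad_x L = 0): Q x + c + A^T lambda = 0.
Primal feasibility: A x = b.

This gives the KKT block system:
  [ Q   A^T ] [ x     ]   [-c ]
  [ A    0  ] [ lambda ] = [ b ]

Solving the linear system:
  x*      = (2.3125, -0.6875)
  lambda* = (-5.7813)
  f(x*)   = 18.7188

x* = (2.3125, -0.6875), lambda* = (-5.7813)


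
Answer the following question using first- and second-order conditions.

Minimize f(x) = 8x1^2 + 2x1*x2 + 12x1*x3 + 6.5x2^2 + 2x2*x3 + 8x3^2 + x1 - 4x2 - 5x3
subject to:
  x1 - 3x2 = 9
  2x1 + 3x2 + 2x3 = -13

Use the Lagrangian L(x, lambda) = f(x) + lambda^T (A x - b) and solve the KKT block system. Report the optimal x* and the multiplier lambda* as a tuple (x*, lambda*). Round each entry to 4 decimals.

Form the Lagrangian:
  L(x, lambda) = (1/2) x^T Q x + c^T x + lambda^T (A x - b)
Stationarity (grad_x L = 0): Q x + c + A^T lambda = 0.
Primal feasibility: A x = b.

This gives the KKT block system:
  [ Q   A^T ] [ x     ]   [-c ]
  [ A    0  ] [ lambda ] = [ b ]

Solving the linear system:
  x*      = (-1.1821, -3.394, -0.2268)
  lambda* = (-2.1788, 14.8013)
  f(x*)   = 112.7773

x* = (-1.1821, -3.394, -0.2268), lambda* = (-2.1788, 14.8013)


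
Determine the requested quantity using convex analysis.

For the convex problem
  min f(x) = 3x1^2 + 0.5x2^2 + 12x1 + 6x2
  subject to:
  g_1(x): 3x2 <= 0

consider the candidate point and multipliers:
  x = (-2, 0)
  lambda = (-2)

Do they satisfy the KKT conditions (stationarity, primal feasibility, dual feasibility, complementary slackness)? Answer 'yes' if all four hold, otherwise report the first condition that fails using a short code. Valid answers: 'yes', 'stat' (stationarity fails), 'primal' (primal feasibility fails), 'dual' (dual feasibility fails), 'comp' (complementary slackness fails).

Gradient of f: grad f(x) = Q x + c = (0, 6)
Constraint values g_i(x) = a_i^T x - b_i:
  g_1((-2, 0)) = 0
Stationarity residual: grad f(x) + sum_i lambda_i a_i = (0, 0)
  -> stationarity OK
Primal feasibility (all g_i <= 0): OK
Dual feasibility (all lambda_i >= 0): FAILS
Complementary slackness (lambda_i * g_i(x) = 0 for all i): OK

Verdict: the first failing condition is dual_feasibility -> dual.

dual


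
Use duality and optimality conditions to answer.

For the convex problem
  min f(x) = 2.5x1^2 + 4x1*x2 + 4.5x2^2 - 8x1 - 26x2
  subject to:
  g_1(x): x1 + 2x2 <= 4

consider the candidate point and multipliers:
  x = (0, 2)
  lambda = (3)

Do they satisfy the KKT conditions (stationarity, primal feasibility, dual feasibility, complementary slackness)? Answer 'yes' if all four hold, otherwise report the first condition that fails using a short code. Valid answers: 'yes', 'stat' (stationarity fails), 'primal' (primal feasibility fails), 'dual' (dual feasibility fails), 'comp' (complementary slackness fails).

Gradient of f: grad f(x) = Q x + c = (0, -8)
Constraint values g_i(x) = a_i^T x - b_i:
  g_1((0, 2)) = 0
Stationarity residual: grad f(x) + sum_i lambda_i a_i = (3, -2)
  -> stationarity FAILS
Primal feasibility (all g_i <= 0): OK
Dual feasibility (all lambda_i >= 0): OK
Complementary slackness (lambda_i * g_i(x) = 0 for all i): OK

Verdict: the first failing condition is stationarity -> stat.

stat


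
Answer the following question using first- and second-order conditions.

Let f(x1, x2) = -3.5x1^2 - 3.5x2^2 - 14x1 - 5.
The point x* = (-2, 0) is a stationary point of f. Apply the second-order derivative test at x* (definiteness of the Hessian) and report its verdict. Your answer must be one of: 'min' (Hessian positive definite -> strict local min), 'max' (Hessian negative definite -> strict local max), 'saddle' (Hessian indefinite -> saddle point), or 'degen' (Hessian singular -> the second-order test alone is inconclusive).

Compute the Hessian H = grad^2 f:
  H = [[-7, 0], [0, -7]]
Verify stationarity: grad f(x*) = H x* + g = (0, 0).
Eigenvalues of H: -7, -7.
Both eigenvalues < 0, so H is negative definite -> x* is a strict local max.

max


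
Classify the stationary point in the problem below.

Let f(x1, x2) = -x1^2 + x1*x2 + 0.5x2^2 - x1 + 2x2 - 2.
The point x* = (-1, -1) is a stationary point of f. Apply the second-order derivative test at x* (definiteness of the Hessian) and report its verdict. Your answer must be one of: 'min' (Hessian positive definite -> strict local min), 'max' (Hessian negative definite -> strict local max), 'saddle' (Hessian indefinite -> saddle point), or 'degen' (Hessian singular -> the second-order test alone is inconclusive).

Compute the Hessian H = grad^2 f:
  H = [[-2, 1], [1, 1]]
Verify stationarity: grad f(x*) = H x* + g = (0, 0).
Eigenvalues of H: -2.3028, 1.3028.
Eigenvalues have mixed signs, so H is indefinite -> x* is a saddle point.

saddle


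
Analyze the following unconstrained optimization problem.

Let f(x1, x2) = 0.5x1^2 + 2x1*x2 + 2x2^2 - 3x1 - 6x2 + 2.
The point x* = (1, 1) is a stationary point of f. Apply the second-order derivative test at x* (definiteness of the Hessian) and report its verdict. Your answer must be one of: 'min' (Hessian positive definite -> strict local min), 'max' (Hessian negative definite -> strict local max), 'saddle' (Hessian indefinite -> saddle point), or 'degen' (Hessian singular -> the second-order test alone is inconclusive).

Compute the Hessian H = grad^2 f:
  H = [[1, 2], [2, 4]]
Verify stationarity: grad f(x*) = H x* + g = (0, 0).
Eigenvalues of H: 0, 5.
H has a zero eigenvalue (singular; positive semidefinite but not definite), so H is neither positive definite, negative definite, nor indefinite. The second-order test alone is inconclusive -> degen.
(Indeed, f is constant along the null direction of H through x*, so x* is not a strict local extremum.)

degen


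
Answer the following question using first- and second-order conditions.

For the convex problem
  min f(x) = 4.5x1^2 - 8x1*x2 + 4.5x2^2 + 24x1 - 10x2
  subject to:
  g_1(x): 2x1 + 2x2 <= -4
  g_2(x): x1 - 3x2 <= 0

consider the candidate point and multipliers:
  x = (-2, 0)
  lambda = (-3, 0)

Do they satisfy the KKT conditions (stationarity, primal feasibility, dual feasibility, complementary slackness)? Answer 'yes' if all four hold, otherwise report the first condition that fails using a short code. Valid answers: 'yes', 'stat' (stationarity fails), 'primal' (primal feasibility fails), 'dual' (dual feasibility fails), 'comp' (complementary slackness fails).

Gradient of f: grad f(x) = Q x + c = (6, 6)
Constraint values g_i(x) = a_i^T x - b_i:
  g_1((-2, 0)) = 0
  g_2((-2, 0)) = -2
Stationarity residual: grad f(x) + sum_i lambda_i a_i = (0, 0)
  -> stationarity OK
Primal feasibility (all g_i <= 0): OK
Dual feasibility (all lambda_i >= 0): FAILS
Complementary slackness (lambda_i * g_i(x) = 0 for all i): OK

Verdict: the first failing condition is dual_feasibility -> dual.

dual


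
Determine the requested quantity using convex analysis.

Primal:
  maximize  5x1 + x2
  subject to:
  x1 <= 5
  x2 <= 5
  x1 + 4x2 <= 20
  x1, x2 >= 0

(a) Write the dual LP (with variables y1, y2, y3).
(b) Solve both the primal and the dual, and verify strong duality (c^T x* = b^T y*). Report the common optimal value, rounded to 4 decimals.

The standard primal-dual pair for 'max c^T x s.t. A x <= b, x >= 0' is:
  Dual:  min b^T y  s.t.  A^T y >= c,  y >= 0.

So the dual LP is:
  minimize  5y1 + 5y2 + 20y3
  subject to:
    y1 + y3 >= 5
    y2 + 4y3 >= 1
    y1, y2, y3 >= 0

Solving the primal: x* = (5, 3.75).
  primal value c^T x* = 28.75.
Solving the dual: y* = (4.75, 0, 0.25).
  dual value b^T y* = 28.75.
Strong duality: c^T x* = b^T y*. Confirmed.

28.75


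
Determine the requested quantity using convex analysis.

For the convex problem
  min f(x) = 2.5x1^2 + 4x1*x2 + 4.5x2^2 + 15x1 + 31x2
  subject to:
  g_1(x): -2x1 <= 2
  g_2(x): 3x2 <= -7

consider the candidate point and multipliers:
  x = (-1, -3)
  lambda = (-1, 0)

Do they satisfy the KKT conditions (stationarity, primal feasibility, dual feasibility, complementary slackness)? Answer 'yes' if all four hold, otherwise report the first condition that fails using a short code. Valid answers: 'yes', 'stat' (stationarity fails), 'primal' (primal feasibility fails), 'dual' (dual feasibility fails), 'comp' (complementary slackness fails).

Gradient of f: grad f(x) = Q x + c = (-2, 0)
Constraint values g_i(x) = a_i^T x - b_i:
  g_1((-1, -3)) = 0
  g_2((-1, -3)) = -2
Stationarity residual: grad f(x) + sum_i lambda_i a_i = (0, 0)
  -> stationarity OK
Primal feasibility (all g_i <= 0): OK
Dual feasibility (all lambda_i >= 0): FAILS
Complementary slackness (lambda_i * g_i(x) = 0 for all i): OK

Verdict: the first failing condition is dual_feasibility -> dual.

dual


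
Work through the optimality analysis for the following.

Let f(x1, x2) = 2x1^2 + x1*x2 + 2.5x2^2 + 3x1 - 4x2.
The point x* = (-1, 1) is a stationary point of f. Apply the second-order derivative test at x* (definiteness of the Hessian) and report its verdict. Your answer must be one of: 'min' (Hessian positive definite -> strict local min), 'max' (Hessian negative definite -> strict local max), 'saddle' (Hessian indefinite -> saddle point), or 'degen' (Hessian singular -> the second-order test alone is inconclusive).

Compute the Hessian H = grad^2 f:
  H = [[4, 1], [1, 5]]
Verify stationarity: grad f(x*) = H x* + g = (0, 0).
Eigenvalues of H: 3.382, 5.618.
Both eigenvalues > 0, so H is positive definite -> x* is a strict local min.

min


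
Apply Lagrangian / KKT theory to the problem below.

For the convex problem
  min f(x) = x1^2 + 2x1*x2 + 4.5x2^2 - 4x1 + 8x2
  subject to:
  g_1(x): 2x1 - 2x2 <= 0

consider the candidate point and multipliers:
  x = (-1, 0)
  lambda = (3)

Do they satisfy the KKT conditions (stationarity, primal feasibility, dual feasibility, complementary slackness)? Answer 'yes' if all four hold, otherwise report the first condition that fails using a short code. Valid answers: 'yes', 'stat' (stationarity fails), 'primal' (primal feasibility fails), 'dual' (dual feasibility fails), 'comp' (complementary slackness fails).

Gradient of f: grad f(x) = Q x + c = (-6, 6)
Constraint values g_i(x) = a_i^T x - b_i:
  g_1((-1, 0)) = -2
Stationarity residual: grad f(x) + sum_i lambda_i a_i = (0, 0)
  -> stationarity OK
Primal feasibility (all g_i <= 0): OK
Dual feasibility (all lambda_i >= 0): OK
Complementary slackness (lambda_i * g_i(x) = 0 for all i): FAILS

Verdict: the first failing condition is complementary_slackness -> comp.

comp
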